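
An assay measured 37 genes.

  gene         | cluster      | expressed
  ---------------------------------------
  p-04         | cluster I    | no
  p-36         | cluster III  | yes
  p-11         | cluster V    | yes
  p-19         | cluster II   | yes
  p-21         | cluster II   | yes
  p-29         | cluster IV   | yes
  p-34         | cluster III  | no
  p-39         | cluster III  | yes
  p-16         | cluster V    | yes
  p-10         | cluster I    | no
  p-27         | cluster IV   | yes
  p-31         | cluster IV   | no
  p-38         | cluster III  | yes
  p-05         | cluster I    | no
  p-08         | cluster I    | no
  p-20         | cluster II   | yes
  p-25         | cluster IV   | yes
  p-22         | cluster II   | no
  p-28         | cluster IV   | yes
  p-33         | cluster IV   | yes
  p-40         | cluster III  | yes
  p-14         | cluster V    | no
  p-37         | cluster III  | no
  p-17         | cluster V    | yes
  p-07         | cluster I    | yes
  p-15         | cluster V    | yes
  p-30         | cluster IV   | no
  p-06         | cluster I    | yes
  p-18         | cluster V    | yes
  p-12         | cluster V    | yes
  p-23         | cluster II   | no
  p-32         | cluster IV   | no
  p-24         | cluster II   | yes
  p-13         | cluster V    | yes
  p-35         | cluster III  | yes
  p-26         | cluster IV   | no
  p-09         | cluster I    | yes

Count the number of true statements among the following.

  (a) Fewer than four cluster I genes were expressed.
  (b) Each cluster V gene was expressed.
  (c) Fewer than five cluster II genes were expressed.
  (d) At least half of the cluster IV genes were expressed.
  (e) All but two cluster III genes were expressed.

(a) cluster I: |A| = 7, |A ∩ B| = 3; needs |A ∩ B| < 4 — true.
(b) cluster V: |A| = 8, |A ∩ B| = 7; needs A ⊆ B, i.e. every element of A is in B (|A ∖ B| = 0) — false.
(c) cluster II: |A| = 6, |A ∩ B| = 4; needs |A ∩ B| < 5 — true.
(d) cluster IV: |A| = 9, |A ∩ B| = 5; needs |A ∩ B| ≥ |A ∖ B| — true.
(e) cluster III: |A| = 7, |A ∩ B| = 5; needs |A ∖ B| = 2 — true.

4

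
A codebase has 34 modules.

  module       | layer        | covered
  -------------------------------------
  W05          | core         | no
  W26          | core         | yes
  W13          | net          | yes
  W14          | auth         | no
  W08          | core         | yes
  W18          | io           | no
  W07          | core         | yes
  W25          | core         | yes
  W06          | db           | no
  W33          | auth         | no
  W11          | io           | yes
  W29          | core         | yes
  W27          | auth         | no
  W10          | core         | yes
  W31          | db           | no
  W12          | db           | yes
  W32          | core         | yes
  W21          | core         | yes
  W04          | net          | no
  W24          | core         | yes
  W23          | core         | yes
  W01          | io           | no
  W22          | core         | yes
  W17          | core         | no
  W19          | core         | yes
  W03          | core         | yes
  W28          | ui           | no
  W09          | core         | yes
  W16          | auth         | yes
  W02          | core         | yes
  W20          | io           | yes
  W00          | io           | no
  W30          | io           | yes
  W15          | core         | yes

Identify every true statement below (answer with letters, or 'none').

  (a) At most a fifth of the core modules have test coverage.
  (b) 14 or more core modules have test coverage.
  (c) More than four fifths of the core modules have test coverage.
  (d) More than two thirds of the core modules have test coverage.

|A| = 18, |A ∩ B| = 16, |A ∖ B| = 2.
(a) |A ∩ B| / |A| ≤ 1/5: fails.
(b) |A ∩ B| ≥ 14: holds.
(c) |A ∩ B| / |A| > 4/5: holds.
(d) |A ∩ B| / |A| > 2/3: holds.

(b), (c), (d)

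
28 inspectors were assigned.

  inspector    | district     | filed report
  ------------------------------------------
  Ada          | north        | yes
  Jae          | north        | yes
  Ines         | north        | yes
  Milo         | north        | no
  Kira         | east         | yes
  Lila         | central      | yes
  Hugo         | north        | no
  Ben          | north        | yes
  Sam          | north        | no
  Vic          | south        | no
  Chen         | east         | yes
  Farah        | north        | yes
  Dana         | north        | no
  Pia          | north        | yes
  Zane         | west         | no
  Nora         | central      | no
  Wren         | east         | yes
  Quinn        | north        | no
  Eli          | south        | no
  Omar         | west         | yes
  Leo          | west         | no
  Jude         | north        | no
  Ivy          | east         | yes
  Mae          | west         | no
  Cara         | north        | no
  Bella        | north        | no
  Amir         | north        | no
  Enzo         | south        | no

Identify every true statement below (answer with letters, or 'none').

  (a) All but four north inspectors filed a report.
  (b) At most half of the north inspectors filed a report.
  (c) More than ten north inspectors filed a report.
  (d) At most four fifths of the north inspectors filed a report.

(b), (d)

|A| = 15, |A ∩ B| = 6, |A ∖ B| = 9.
(a) |A ∖ B| = 4: fails.
(b) |A ∩ B| ≤ |A ∖ B|: holds.
(c) |A ∩ B| > 10: fails.
(d) |A ∩ B| / |A| ≤ 4/5: holds.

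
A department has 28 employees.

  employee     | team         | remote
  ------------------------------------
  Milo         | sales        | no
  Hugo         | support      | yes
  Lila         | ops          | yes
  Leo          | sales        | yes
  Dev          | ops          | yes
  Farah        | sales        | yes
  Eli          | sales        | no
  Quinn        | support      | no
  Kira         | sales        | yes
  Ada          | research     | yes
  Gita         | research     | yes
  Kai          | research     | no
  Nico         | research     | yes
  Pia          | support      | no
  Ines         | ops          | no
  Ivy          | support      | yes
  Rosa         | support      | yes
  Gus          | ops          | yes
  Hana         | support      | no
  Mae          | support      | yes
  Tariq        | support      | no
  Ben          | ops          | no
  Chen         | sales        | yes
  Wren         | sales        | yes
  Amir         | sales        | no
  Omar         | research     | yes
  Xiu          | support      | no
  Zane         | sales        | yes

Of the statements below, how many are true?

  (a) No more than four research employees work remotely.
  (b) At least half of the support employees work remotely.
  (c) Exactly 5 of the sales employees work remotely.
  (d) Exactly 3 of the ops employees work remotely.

(a) research: |A| = 5, |A ∩ B| = 4; needs |A ∩ B| ≤ 4 — true.
(b) support: |A| = 9, |A ∩ B| = 4; needs |A ∩ B| ≥ |A ∖ B| — false.
(c) sales: |A| = 9, |A ∩ B| = 6; needs |A ∩ B| = 5 — false.
(d) ops: |A| = 5, |A ∩ B| = 3; needs |A ∩ B| = 3 — true.

2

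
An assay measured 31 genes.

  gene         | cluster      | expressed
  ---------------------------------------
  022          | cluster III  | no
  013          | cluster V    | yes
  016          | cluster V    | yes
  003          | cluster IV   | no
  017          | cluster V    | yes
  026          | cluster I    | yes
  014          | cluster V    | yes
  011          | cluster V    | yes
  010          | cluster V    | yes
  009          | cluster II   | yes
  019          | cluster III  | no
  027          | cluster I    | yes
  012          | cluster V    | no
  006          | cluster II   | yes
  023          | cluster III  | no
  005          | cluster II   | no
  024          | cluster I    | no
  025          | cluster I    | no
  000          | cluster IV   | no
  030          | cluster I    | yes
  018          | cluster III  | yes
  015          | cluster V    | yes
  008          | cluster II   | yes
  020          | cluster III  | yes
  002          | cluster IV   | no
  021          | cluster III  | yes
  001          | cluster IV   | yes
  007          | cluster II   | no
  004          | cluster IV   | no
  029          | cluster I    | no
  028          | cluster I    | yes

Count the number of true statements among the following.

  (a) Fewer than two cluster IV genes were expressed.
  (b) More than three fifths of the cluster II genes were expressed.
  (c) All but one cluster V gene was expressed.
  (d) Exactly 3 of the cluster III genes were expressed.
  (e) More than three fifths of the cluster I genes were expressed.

(a) cluster IV: |A| = 5, |A ∩ B| = 1; needs |A ∩ B| < 2 — true.
(b) cluster II: |A| = 5, |A ∩ B| = 3; needs |A ∩ B| / |A| > 3/5 — false.
(c) cluster V: |A| = 8, |A ∩ B| = 7; needs |A ∖ B| = 1 — true.
(d) cluster III: |A| = 6, |A ∩ B| = 3; needs |A ∩ B| = 3 — true.
(e) cluster I: |A| = 7, |A ∩ B| = 4; needs |A ∩ B| / |A| > 3/5 — false.

3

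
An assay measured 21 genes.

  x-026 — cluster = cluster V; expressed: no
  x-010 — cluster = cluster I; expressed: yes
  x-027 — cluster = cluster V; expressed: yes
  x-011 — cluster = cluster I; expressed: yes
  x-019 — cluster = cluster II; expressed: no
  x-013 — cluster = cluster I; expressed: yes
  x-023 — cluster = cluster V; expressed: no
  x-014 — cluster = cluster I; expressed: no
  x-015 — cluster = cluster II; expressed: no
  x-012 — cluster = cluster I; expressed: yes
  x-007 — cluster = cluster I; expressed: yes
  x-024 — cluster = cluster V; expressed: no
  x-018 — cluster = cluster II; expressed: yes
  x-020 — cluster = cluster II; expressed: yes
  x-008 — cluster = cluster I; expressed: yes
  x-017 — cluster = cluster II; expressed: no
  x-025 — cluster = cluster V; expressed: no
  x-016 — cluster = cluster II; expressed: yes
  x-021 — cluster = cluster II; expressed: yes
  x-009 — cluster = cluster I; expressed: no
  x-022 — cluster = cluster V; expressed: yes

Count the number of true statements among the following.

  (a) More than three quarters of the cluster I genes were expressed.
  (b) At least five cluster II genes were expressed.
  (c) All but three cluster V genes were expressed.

(a) cluster I: |A| = 8, |A ∩ B| = 6; needs |A ∩ B| / |A| > 3/4 — false.
(b) cluster II: |A| = 7, |A ∩ B| = 4; needs |A ∩ B| ≥ 5 — false.
(c) cluster V: |A| = 6, |A ∩ B| = 2; needs |A ∖ B| = 3 — false.

0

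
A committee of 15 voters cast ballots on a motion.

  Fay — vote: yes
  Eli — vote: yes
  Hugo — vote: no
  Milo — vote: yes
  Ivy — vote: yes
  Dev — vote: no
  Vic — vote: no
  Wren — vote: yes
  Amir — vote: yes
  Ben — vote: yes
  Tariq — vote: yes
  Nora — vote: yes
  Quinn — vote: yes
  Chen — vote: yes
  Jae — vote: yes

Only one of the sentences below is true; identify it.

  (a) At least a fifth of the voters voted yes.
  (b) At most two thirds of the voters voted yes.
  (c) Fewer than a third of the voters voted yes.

|A| = 15, |A ∩ B| = 12, |A ∖ B| = 3.
(a) requires |A ∩ B| / |A| ≥ 1/5: true.
(b) requires |A ∩ B| / |A| ≤ 2/3: false.
(c) requires |A ∩ B| / |A| < 1/3: false.

(a)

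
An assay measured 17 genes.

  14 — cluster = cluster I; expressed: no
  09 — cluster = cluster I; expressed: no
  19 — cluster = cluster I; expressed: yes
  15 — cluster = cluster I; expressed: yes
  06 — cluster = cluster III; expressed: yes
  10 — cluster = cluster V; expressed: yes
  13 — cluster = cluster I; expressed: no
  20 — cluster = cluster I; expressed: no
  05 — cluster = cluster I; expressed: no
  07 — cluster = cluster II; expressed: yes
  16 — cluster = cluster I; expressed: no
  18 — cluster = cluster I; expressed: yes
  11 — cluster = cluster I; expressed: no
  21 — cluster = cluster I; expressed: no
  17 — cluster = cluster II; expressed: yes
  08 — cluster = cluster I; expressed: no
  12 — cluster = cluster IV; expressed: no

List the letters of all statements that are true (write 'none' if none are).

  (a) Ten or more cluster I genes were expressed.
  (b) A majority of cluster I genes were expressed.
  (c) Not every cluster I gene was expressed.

|A| = 12, |A ∩ B| = 3, |A ∖ B| = 9.
(a) |A ∩ B| ≥ 10: fails.
(b) |A ∩ B| > |A ∖ B|: fails.
(c) A ⊄ B (|A ∖ B| ≥ 1): holds.

(c)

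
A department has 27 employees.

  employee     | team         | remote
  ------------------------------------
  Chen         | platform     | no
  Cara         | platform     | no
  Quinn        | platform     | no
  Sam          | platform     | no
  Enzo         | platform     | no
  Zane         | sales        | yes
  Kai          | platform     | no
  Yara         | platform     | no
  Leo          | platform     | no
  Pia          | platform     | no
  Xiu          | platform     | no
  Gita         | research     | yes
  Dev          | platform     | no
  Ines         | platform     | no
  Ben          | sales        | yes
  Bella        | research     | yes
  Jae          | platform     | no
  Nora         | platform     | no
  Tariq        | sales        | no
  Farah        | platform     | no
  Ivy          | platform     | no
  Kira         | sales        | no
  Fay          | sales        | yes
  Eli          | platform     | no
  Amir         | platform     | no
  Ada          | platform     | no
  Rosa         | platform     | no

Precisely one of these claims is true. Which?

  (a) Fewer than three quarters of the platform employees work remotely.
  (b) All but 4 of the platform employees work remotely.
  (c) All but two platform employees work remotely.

(a)

|A| = 20, |A ∩ B| = 0, |A ∖ B| = 20.
(a) requires |A ∩ B| / |A| < 3/4: true.
(b) requires |A ∖ B| = 4: false.
(c) requires |A ∖ B| = 2: false.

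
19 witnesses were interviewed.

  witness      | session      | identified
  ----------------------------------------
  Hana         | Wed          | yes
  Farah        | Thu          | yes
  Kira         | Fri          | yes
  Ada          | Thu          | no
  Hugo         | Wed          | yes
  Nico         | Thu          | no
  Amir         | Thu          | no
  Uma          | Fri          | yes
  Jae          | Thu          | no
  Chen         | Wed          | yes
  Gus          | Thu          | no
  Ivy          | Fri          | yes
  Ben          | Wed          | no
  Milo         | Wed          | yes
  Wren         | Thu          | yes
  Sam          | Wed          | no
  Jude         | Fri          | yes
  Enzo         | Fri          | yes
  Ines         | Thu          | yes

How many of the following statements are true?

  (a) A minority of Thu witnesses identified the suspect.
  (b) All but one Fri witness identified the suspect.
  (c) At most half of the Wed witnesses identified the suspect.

(a) Thu: |A| = 8, |A ∩ B| = 3; needs |A ∩ B| < |A ∖ B| — true.
(b) Fri: |A| = 5, |A ∩ B| = 5; needs |A ∖ B| = 1 — false.
(c) Wed: |A| = 6, |A ∩ B| = 4; needs |A ∩ B| ≤ |A ∖ B| — false.

1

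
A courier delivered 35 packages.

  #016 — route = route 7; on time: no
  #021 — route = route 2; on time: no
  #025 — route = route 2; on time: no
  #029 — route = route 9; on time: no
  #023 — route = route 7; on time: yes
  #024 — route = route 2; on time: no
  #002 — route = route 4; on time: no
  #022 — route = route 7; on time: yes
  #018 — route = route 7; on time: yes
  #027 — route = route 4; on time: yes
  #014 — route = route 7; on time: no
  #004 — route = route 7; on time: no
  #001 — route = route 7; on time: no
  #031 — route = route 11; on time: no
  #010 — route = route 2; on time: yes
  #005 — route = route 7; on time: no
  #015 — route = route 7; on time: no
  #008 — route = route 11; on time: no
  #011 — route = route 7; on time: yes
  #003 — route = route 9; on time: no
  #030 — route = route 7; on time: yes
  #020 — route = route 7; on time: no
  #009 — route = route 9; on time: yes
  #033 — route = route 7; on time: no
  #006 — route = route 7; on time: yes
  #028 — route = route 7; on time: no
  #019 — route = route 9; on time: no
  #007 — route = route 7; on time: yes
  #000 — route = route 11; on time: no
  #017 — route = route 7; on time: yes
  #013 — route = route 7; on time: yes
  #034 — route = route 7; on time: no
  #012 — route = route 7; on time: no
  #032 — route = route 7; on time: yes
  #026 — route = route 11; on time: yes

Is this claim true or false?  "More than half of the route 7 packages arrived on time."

False

The determiner here denotes the relation: |A ∩ B| > |A ∖ B|.
|A| = 21, |A ∩ B| = 10, |A ∖ B| = 11.
10 < 11, so the statement is false.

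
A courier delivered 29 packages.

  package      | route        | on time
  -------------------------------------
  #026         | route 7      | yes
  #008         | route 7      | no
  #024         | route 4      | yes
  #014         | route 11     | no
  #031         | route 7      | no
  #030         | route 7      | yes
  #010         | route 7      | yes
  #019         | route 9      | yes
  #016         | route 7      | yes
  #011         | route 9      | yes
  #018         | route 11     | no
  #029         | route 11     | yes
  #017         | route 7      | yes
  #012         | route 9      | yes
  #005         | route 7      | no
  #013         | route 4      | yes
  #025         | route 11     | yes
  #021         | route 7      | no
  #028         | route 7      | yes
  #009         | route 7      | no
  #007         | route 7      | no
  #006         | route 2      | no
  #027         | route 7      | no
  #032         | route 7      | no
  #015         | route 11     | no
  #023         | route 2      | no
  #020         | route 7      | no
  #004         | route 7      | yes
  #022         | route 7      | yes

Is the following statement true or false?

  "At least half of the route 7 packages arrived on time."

The determiner here denotes the relation: |A ∩ B| ≥ |A ∖ B|.
|A| = 17, |A ∩ B| = 8, |A ∖ B| = 9.
8 < 9, so the statement is false.

False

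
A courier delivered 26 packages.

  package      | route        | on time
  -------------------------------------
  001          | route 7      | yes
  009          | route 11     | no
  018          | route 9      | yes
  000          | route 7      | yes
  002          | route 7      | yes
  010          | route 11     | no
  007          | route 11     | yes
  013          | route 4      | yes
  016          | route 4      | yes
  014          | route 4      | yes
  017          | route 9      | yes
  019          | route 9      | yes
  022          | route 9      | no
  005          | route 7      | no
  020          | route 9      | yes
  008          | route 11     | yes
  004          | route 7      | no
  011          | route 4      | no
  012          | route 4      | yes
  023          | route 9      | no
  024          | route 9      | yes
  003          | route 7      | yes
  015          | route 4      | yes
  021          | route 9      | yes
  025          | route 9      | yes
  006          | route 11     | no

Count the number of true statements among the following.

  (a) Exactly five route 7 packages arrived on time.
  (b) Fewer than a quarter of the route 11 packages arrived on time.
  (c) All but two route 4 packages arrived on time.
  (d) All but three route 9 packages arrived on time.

(a) route 7: |A| = 6, |A ∩ B| = 4; needs |A ∩ B| = 5 — false.
(b) route 11: |A| = 5, |A ∩ B| = 2; needs |A ∩ B| / |A| < 1/4 — false.
(c) route 4: |A| = 6, |A ∩ B| = 5; needs |A ∖ B| = 2 — false.
(d) route 9: |A| = 9, |A ∩ B| = 7; needs |A ∖ B| = 3 — false.

0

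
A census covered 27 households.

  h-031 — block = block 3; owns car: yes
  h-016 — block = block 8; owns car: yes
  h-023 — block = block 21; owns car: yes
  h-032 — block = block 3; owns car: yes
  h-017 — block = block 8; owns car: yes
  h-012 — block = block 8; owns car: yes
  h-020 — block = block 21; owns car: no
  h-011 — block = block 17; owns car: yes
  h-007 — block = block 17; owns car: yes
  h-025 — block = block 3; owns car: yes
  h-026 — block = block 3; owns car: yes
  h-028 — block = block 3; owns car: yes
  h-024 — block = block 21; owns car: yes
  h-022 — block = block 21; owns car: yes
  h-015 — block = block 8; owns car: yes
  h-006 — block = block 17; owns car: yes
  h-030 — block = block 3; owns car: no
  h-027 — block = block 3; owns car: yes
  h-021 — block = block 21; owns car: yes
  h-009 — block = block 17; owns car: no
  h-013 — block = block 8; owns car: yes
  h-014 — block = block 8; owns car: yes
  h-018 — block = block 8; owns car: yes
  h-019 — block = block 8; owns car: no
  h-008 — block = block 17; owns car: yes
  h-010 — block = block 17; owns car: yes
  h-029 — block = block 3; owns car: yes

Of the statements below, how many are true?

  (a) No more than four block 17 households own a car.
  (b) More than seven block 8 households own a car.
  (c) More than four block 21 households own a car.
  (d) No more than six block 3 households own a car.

(a) block 17: |A| = 6, |A ∩ B| = 5; needs |A ∩ B| ≤ 4 — false.
(b) block 8: |A| = 8, |A ∩ B| = 7; needs |A ∩ B| > 7 — false.
(c) block 21: |A| = 5, |A ∩ B| = 4; needs |A ∩ B| > 4 — false.
(d) block 3: |A| = 8, |A ∩ B| = 7; needs |A ∩ B| ≤ 6 — false.

0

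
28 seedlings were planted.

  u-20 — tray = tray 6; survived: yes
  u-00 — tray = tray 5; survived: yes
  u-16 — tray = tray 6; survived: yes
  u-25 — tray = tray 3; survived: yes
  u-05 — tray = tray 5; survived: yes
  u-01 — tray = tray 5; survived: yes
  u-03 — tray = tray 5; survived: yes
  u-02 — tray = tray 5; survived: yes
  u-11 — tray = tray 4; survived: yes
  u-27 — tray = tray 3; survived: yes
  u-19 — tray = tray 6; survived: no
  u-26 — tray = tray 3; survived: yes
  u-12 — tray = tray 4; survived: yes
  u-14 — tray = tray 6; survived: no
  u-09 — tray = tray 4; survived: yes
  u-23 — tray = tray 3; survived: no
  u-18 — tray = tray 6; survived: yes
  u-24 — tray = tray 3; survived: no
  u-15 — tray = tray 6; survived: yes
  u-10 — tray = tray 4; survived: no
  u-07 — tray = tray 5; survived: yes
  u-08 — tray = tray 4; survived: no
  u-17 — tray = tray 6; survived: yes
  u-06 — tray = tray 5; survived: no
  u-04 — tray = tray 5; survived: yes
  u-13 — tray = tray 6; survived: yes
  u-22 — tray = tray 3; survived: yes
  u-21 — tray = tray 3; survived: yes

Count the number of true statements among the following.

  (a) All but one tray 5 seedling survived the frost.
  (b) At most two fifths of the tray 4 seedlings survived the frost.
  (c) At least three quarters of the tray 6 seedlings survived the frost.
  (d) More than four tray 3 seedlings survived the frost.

(a) tray 5: |A| = 8, |A ∩ B| = 7; needs |A ∖ B| = 1 — true.
(b) tray 4: |A| = 5, |A ∩ B| = 3; needs |A ∩ B| / |A| ≤ 2/5 — false.
(c) tray 6: |A| = 8, |A ∩ B| = 6; needs |A ∩ B| / |A| ≥ 3/4 — true.
(d) tray 3: |A| = 7, |A ∩ B| = 5; needs |A ∩ B| > 4 — true.

3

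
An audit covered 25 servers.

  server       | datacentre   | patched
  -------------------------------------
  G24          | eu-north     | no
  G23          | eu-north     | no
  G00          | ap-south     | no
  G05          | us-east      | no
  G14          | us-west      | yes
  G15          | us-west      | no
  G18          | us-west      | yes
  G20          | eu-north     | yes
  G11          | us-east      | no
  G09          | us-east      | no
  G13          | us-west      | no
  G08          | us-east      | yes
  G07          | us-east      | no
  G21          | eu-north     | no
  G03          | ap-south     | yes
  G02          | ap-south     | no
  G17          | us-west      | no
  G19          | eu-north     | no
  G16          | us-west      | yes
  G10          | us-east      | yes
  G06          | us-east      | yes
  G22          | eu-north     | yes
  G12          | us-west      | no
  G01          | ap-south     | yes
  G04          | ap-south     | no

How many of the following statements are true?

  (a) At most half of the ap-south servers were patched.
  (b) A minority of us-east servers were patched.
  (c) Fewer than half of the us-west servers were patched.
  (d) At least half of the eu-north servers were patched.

3

(a) ap-south: |A| = 5, |A ∩ B| = 2; needs |A ∩ B| ≤ |A ∖ B| — true.
(b) us-east: |A| = 7, |A ∩ B| = 3; needs |A ∩ B| < |A ∖ B| — true.
(c) us-west: |A| = 7, |A ∩ B| = 3; needs |A ∩ B| < |A ∖ B| — true.
(d) eu-north: |A| = 6, |A ∩ B| = 2; needs |A ∩ B| ≥ |A ∖ B| — false.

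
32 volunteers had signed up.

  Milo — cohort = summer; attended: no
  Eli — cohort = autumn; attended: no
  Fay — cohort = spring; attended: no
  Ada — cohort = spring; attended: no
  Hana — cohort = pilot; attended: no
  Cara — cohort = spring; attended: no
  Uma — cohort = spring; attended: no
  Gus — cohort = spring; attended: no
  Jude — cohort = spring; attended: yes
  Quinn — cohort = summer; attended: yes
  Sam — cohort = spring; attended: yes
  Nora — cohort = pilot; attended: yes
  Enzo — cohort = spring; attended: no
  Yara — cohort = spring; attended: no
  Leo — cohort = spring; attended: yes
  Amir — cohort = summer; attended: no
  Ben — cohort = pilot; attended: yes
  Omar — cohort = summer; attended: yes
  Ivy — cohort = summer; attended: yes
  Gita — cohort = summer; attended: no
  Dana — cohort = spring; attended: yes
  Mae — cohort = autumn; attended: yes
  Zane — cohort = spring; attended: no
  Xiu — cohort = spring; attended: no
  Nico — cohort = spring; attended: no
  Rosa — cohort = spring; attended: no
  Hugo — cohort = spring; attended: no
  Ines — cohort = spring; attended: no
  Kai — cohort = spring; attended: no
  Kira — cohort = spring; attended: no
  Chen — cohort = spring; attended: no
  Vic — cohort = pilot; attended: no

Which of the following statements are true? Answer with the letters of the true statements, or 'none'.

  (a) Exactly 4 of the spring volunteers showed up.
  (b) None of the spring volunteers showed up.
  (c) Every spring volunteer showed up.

(a)

|A| = 20, |A ∩ B| = 4, |A ∖ B| = 16.
(a) |A ∩ B| = 4: holds.
(b) A ∩ B = ∅ (|A ∩ B| = 0): fails.
(c) A ⊆ B, i.e. every element of A is in B (|A ∖ B| = 0): fails.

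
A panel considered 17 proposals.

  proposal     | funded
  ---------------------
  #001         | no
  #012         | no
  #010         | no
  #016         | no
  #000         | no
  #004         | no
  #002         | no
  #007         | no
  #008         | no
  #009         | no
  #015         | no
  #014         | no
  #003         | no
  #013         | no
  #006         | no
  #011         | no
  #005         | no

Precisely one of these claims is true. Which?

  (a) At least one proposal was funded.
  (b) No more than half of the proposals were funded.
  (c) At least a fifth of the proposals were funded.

|A| = 17, |A ∩ B| = 0, |A ∖ B| = 17.
(a) requires A ∩ B ≠ ∅ (|A ∩ B| ≥ 1): false.
(b) requires |A ∩ B| ≤ |A ∖ B|: true.
(c) requires |A ∩ B| / |A| ≥ 1/5: false.

(b)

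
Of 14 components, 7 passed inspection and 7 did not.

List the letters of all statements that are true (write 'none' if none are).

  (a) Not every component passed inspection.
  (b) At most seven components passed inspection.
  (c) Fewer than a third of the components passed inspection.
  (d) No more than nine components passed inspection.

|A| = 14, |A ∩ B| = 7, |A ∖ B| = 7.
(a) A ⊄ B (|A ∖ B| ≥ 1): holds.
(b) |A ∩ B| ≤ 7: holds.
(c) |A ∩ B| / |A| < 1/3: fails.
(d) |A ∩ B| ≤ 9: holds.

(a), (b), (d)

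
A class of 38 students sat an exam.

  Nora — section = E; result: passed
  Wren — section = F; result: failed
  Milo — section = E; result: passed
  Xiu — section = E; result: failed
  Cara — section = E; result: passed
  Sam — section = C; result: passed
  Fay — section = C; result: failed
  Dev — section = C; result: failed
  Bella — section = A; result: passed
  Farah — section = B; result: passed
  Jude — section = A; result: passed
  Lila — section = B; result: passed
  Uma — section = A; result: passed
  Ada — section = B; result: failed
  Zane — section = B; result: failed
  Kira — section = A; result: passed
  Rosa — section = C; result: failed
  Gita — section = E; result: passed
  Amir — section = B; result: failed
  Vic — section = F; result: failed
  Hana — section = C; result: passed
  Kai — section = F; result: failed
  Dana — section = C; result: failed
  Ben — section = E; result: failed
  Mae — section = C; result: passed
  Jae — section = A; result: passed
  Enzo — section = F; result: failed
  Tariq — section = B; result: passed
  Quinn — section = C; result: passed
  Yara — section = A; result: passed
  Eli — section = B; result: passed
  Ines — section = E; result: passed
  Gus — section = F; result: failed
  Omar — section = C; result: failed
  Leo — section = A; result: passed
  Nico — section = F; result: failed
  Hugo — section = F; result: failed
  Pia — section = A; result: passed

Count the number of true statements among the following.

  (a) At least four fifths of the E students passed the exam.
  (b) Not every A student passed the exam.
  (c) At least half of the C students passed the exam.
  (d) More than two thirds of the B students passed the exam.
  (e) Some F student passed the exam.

(a) E: |A| = 7, |A ∩ B| = 5; needs |A ∩ B| / |A| ≥ 4/5 — false.
(b) A: |A| = 8, |A ∩ B| = 8; needs A ⊄ B (|A ∖ B| ≥ 1) — false.
(c) C: |A| = 9, |A ∩ B| = 4; needs |A ∩ B| ≥ |A ∖ B| — false.
(d) B: |A| = 7, |A ∩ B| = 4; needs |A ∩ B| / |A| > 2/3 — false.
(e) F: |A| = 7, |A ∩ B| = 0; needs A ∩ B ≠ ∅ (|A ∩ B| ≥ 1) — false.

0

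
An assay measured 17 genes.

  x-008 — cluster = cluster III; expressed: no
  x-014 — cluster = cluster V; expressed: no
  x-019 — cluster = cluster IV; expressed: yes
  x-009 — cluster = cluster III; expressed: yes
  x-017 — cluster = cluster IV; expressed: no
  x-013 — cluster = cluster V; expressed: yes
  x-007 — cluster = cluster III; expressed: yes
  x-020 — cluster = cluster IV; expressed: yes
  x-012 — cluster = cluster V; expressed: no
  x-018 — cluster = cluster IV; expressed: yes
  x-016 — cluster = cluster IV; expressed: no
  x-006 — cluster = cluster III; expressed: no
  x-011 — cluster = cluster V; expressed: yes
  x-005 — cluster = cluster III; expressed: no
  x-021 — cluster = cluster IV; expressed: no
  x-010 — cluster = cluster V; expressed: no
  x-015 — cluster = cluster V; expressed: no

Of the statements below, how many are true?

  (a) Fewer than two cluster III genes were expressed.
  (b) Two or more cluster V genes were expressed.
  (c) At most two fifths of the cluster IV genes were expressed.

1

(a) cluster III: |A| = 5, |A ∩ B| = 2; needs |A ∩ B| < 2 — false.
(b) cluster V: |A| = 6, |A ∩ B| = 2; needs |A ∩ B| ≥ 2 — true.
(c) cluster IV: |A| = 6, |A ∩ B| = 3; needs |A ∩ B| / |A| ≤ 2/5 — false.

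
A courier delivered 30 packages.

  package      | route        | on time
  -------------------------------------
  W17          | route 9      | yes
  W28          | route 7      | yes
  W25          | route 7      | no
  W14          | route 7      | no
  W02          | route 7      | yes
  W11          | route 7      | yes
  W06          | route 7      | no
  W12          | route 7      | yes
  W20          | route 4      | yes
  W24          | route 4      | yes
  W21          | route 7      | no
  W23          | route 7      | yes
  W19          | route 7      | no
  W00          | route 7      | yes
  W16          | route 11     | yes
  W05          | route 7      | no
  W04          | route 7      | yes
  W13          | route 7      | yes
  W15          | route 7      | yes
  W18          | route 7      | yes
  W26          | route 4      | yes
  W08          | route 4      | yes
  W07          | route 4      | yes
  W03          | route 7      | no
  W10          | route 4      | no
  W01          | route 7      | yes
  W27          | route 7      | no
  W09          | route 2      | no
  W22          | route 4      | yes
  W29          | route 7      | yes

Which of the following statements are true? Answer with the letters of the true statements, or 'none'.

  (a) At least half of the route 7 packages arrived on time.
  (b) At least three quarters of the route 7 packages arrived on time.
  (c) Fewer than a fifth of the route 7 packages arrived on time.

(a)

|A| = 20, |A ∩ B| = 12, |A ∖ B| = 8.
(a) |A ∩ B| ≥ |A ∖ B|: holds.
(b) |A ∩ B| / |A| ≥ 3/4: fails.
(c) |A ∩ B| / |A| < 1/5: fails.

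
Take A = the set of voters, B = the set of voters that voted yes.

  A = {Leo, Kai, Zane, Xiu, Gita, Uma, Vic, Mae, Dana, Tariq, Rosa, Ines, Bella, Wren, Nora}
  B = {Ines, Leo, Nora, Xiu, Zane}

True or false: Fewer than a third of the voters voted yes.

False

Truth condition: |A ∩ B| / |A| < 1/3.
|A| = 15, |A ∩ B| = 5, |A ∖ B| = 10.
|A ∩ B|/|A| = 5/15, so the statement is false.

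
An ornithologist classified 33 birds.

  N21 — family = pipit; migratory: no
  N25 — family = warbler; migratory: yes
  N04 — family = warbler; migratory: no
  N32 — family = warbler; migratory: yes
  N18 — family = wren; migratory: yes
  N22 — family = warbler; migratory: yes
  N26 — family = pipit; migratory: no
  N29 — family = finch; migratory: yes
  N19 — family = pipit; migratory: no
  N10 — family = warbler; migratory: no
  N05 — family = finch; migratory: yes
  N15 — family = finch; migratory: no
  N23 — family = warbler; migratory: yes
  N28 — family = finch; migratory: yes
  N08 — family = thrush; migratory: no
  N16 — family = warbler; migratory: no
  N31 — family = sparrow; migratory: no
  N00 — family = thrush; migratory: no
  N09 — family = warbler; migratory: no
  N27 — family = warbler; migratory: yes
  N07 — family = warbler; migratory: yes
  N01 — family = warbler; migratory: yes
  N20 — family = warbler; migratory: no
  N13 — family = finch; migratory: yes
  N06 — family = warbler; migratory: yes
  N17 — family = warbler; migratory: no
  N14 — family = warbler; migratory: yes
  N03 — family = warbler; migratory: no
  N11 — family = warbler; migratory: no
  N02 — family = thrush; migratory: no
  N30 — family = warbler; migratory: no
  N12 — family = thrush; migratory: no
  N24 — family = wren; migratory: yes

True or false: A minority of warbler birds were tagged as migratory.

False

Truth condition: |A ∩ B| < |A ∖ B|.
|A| = 18, |A ∩ B| = 9, |A ∖ B| = 9.
9 = 9, so the statement is false.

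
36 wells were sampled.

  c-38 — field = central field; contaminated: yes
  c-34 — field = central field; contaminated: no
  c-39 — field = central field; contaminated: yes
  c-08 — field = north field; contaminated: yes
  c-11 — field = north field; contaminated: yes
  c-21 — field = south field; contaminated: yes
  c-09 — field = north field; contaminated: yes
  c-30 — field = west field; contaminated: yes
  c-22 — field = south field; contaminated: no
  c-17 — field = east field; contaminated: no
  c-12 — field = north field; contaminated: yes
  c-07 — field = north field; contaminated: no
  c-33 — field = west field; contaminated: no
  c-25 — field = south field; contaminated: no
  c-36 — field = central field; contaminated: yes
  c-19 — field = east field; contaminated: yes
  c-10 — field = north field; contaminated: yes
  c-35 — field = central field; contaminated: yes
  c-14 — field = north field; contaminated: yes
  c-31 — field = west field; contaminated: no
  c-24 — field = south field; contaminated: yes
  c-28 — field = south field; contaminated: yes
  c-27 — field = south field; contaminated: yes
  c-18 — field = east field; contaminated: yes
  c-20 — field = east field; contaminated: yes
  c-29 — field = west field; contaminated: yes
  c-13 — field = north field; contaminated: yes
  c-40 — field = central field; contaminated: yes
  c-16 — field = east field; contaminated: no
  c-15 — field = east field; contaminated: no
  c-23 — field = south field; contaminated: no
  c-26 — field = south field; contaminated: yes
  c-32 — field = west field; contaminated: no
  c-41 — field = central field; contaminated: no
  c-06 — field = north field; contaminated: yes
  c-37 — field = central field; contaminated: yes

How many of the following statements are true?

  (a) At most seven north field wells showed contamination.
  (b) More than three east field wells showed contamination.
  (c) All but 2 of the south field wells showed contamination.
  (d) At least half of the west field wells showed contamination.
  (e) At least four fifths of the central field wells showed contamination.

0

(a) north field: |A| = 9, |A ∩ B| = 8; needs |A ∩ B| ≤ 7 — false.
(b) east field: |A| = 6, |A ∩ B| = 3; needs |A ∩ B| > 3 — false.
(c) south field: |A| = 8, |A ∩ B| = 5; needs |A ∖ B| = 2 — false.
(d) west field: |A| = 5, |A ∩ B| = 2; needs |A ∩ B| ≥ |A ∖ B| — false.
(e) central field: |A| = 8, |A ∩ B| = 6; needs |A ∩ B| / |A| ≥ 4/5 — false.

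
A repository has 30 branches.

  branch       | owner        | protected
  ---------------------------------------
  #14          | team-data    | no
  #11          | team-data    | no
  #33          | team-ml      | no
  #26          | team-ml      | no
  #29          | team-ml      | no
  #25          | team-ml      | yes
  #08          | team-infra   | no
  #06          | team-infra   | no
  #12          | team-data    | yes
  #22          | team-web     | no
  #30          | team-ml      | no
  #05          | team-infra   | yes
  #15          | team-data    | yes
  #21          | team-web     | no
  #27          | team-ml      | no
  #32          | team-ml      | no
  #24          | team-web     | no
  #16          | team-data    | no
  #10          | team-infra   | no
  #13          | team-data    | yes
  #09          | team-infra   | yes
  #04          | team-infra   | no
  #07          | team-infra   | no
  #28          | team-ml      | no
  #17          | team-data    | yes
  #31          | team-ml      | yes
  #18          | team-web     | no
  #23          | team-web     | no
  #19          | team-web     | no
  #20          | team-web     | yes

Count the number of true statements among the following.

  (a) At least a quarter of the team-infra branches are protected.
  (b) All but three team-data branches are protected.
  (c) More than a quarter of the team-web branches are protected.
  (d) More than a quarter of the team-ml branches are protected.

2

(a) team-infra: |A| = 7, |A ∩ B| = 2; needs |A ∩ B| / |A| ≥ 1/4 — true.
(b) team-data: |A| = 7, |A ∩ B| = 4; needs |A ∖ B| = 3 — true.
(c) team-web: |A| = 7, |A ∩ B| = 1; needs |A ∩ B| / |A| > 1/4 — false.
(d) team-ml: |A| = 9, |A ∩ B| = 2; needs |A ∩ B| / |A| > 1/4 — false.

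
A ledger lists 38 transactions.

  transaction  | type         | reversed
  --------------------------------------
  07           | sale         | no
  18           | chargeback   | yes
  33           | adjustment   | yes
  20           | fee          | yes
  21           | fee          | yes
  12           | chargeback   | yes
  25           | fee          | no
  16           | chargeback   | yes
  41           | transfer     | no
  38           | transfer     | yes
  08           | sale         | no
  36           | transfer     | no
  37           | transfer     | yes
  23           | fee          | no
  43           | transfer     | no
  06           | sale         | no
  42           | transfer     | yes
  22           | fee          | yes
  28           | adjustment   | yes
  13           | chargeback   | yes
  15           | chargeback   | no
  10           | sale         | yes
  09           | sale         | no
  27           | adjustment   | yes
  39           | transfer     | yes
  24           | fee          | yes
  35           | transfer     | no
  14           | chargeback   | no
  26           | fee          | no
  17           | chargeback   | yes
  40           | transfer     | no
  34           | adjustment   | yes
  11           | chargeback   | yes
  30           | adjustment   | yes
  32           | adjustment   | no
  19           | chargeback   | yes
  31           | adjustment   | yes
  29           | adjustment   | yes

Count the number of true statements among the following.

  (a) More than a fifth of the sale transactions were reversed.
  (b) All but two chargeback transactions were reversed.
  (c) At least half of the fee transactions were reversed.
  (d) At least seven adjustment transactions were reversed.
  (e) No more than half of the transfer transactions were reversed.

4

(a) sale: |A| = 5, |A ∩ B| = 1; needs |A ∩ B| / |A| > 1/5 — false.
(b) chargeback: |A| = 9, |A ∩ B| = 7; needs |A ∖ B| = 2 — true.
(c) fee: |A| = 7, |A ∩ B| = 4; needs |A ∩ B| ≥ |A ∖ B| — true.
(d) adjustment: |A| = 8, |A ∩ B| = 7; needs |A ∩ B| ≥ 7 — true.
(e) transfer: |A| = 9, |A ∩ B| = 4; needs |A ∩ B| ≤ |A ∖ B| — true.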